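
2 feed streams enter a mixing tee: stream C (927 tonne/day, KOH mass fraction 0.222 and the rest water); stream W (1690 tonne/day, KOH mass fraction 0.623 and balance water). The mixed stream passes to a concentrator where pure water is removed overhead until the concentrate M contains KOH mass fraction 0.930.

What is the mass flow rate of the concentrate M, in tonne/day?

KOH entering = 927×0.222 + 1690×0.623 = 1258.7 tonne/day.
All KOH reports to M, so M = 1258.7/0.930 = 1353.4 tonne/day.

1353 tonne/day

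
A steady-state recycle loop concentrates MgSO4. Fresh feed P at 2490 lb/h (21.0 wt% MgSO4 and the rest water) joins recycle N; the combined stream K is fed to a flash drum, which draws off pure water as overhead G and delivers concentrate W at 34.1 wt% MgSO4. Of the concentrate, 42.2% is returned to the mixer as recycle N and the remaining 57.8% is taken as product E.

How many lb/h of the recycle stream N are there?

1120 lb/h

Overall MgSO4 balance (none leaves overhead): MgSO4 in fresh feed = MgSO4 in product, i.e. 2490×0.210 = (1−0.422)·W·0.341.
W = 522.9/(0.341×0.578) = 2653 lb/h.
Recycle N = 0.422×2653 = 1119.6 lb/h.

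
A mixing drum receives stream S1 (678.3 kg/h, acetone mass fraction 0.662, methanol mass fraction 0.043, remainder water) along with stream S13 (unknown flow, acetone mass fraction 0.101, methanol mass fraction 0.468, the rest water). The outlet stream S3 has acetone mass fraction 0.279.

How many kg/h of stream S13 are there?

1459 kg/h

Let S13 be the unknown flow. Total out = 678.3 + S13.
acetone balance: 449.03 + 0.101·S13 = 0.279·(678.3 + S13)
(0.101 − 0.279)·S13 = 0.279×678.3 − 449.03 = -259.79
S13 = -259.79 / -0.178 = 1459.5 kg/h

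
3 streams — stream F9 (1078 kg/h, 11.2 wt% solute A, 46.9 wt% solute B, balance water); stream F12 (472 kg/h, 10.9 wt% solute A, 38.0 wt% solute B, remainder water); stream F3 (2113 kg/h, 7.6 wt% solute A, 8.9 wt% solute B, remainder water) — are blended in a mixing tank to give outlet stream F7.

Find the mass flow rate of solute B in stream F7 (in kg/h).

873 kg/h

solute B out = solute B in = 1078×0.469 + 472×0.380 + 2113×0.089 = 873 kg/h.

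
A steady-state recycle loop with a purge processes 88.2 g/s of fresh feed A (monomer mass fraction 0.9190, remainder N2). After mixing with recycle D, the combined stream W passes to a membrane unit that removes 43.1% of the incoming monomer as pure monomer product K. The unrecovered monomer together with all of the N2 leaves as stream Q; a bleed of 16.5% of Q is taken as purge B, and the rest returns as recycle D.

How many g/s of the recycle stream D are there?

N2 enters only via A and leaves only via the purge: 88.2×0.081 = 0.165×(N2 in Q), and the membrane unit passes all N2, so N2 in W = N2 in Q = 43.298 g/s.
monomer in W: m_A = 88.2×0.919 + (1−0.165)·(1−0.431)·m_A, so m_A = 81.056/0.5249 = 154.43 g/s.
Q = (1−0.431)×154.43 + 43.298 = 131.17 g/s.
Recycle D = (1−0.165)×131.17 = 109.52 g/s.

109.5 g/s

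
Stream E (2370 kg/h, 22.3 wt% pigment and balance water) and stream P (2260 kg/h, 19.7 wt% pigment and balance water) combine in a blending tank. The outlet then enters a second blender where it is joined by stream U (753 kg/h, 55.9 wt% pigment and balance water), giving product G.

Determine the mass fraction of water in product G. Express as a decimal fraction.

0.741

Overall, product flow = 5383 kg/h.
water in = 2370×0.777 + 2260×0.803 + 753×0.441 = 3988.3 kg/h.
water fraction in G = 0.741.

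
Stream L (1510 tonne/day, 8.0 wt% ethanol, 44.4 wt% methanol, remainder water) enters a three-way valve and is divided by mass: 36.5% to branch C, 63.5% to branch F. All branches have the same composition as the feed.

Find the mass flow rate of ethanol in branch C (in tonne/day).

44.09 tonne/day

Branch C total = 0.365×1510 = 551.15 tonne/day.
ethanol in C = 0.080×551.15 = 44.092 tonne/day.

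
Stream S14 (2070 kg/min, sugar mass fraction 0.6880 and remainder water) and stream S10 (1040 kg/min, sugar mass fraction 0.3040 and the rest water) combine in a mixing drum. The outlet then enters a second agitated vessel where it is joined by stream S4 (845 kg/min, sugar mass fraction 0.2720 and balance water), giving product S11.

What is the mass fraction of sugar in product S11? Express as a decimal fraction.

0.4981

Overall, product flow = 3955 kg/min.
sugar in = 2070×0.688 + 1040×0.304 + 845×0.272 = 1970.2 kg/min.
sugar fraction in S11 = 0.4981.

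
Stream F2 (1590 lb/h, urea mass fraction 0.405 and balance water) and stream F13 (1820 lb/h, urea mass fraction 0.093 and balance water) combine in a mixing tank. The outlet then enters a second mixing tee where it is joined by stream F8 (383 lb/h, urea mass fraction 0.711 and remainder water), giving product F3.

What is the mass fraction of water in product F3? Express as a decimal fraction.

0.714

Overall, product flow = 3793 lb/h.
water in = 1590×0.595 + 1820×0.907 + 383×0.289 = 2707.5 lb/h.
water fraction in F3 = 0.714.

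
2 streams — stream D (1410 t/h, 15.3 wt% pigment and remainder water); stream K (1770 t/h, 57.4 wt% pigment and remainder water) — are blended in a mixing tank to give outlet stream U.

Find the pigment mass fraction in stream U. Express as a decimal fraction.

0.387

Total flow out = 1410 + 1770 = 3180 t/h.
pigment in = 1410×0.153 + 1770×0.574 = 1231.7 t/h.
pigment mass fraction in U = 1231.7/3180 = 0.387.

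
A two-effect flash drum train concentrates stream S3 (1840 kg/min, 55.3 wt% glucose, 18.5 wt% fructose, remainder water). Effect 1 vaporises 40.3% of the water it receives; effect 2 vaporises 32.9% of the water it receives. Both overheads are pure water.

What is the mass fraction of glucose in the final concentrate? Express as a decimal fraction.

water in feed = 1840×0.262 = 482.08 kg/min.
After stage 1: water left = (1−0.403)×482.08 = 287.8; stream total = 1645.7 kg/min.
After stage 2: water left = (1−0.329)×287.8 = 193.11; final concentrate = 1551 kg/min.
glucose fraction = 1017.5/1551 = 0.656.

0.656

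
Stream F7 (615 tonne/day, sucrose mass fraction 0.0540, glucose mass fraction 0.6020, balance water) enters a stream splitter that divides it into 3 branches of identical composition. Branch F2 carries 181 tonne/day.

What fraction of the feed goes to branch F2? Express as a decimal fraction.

0.294

Fraction to F2 = 181/615 = 0.2943.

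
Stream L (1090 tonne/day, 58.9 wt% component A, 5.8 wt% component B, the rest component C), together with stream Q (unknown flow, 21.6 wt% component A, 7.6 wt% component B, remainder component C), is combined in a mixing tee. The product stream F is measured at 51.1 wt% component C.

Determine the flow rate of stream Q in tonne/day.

874.2 tonne/day

Let Q be the unknown flow. Total out = 1090 + Q.
component C balance: 384.77 + 0.708·Q = 0.511·(1090 + Q)
(0.708 − 0.511)·Q = 0.511×1090 − 384.77 = 172.22
Q = 172.22 / 0.197 = 874.21 tonne/day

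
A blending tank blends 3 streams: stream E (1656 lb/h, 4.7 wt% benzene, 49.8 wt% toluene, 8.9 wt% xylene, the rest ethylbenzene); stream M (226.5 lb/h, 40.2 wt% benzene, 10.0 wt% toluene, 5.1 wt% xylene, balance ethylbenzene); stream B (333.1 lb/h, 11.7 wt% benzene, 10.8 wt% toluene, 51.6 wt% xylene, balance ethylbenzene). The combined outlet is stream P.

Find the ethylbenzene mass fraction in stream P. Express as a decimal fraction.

0.358

Total flow out = 1656 + 226.5 + 333.1 = 2215.6 lb/h.
ethylbenzene in = 1656×0.366 + 226.5×0.447 + 333.1×0.259 = 793.61 lb/h.
ethylbenzene mass fraction in P = 793.61/2215.6 = 0.358.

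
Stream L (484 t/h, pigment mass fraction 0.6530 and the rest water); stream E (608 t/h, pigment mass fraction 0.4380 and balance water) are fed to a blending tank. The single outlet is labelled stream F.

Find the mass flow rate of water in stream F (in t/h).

water out = water in = 484×0.347 + 608×0.562 = 509.64 t/h.

509.6 t/h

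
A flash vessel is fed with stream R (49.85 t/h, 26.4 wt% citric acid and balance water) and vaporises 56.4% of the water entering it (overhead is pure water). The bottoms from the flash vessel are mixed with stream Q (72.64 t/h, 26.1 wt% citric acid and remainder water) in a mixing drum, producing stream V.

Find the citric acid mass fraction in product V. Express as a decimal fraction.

Vapour removed = 0.564×0.736×49.85 = 20.693 t/h; concentrate = 29.157 t/h.
citric acid reaching the mixer = 13.16 (from concentrate) + 72.64×0.261 = 32.119 t/h.
Product flow = 29.157 + 72.64 = 101.8 t/h; citric acid fraction = 0.316.

0.316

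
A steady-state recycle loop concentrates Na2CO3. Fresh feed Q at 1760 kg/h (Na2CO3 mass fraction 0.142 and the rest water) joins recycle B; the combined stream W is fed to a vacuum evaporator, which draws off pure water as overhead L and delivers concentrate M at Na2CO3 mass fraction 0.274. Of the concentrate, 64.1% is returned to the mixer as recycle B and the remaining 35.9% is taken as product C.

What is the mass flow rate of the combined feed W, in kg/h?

Overall Na2CO3 balance (none leaves overhead): Na2CO3 in fresh feed = Na2CO3 in product, i.e. 1760×0.142 = (1−0.641)·M·0.274.
M = 249.92/(0.274×0.359) = 2540.7 kg/h.
Recycle B = 0.641×2540.7 = 1628.6 kg/h.
Combined feed W = 1760 + 1628.6 = 3388.6 kg/h.

3389 kg/h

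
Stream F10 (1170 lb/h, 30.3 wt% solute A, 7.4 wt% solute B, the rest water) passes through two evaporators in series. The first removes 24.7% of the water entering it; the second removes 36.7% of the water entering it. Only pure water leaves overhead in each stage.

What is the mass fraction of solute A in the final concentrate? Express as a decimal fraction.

0.4496

water in feed = 1170×0.623 = 728.91 lb/h.
After stage 1: water left = (1−0.247)×728.91 = 548.87; stream total = 989.96 lb/h.
After stage 2: water left = (1−0.367)×548.87 = 347.43; final concentrate = 788.52 lb/h.
solute A fraction = 354.51/788.52 = 0.4496.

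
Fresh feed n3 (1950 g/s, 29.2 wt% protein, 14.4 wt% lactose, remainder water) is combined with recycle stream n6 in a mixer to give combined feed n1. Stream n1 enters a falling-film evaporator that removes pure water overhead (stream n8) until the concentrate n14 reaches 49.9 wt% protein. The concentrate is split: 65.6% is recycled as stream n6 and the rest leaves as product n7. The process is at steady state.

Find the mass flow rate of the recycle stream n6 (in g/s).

2176 g/s

Overall protein balance (none leaves overhead): protein in fresh feed = protein in product, i.e. 1950×0.292 = (1−0.656)·n14·0.499.
n14 = 569.4/(0.499×0.344) = 3317.1 g/s.
Recycle n6 = 0.656×3317.1 = 2176 g/s.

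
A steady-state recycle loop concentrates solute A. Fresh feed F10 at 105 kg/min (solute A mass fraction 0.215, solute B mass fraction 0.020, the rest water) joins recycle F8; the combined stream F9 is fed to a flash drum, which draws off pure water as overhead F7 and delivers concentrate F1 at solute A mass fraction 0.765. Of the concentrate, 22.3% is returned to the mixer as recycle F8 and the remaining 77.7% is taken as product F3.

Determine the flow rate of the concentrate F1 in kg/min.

Overall solute A balance (none leaves overhead): solute A in fresh feed = solute A in product, i.e. 105×0.215 = (1−0.223)·F1·0.765.
F1 = 22.575/(0.765×0.777) = 37.979 kg/min.

37.98 kg/min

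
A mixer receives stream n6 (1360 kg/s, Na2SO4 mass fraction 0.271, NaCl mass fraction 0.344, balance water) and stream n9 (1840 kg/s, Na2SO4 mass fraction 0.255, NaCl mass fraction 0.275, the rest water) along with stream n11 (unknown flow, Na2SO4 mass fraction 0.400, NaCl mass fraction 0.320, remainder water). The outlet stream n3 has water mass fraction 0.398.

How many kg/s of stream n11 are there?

972.9 kg/s

Let n11 be the unknown flow. Total out = 3200 + n11.
water balance: 1388.4 + 0.280·n11 = 0.398·(3200 + n11)
(0.280 − 0.398)·n11 = 0.398×3200 − 1388.4 = -114.8
n11 = -114.8 / -0.118 = 972.88 kg/s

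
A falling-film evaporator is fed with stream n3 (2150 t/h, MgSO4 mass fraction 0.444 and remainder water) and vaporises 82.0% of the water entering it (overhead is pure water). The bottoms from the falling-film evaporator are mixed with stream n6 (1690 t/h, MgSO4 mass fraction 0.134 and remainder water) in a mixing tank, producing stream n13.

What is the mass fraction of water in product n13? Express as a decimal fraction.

Vapour removed = 0.820×0.556×2150 = 980.23 t/h; concentrate = 1169.8 t/h.
water reaching the mixer = 215.17 (from concentrate) + 1690×0.866 = 1678.7 t/h.
Product flow = 1169.8 + 1690 = 2859.8 t/h; water fraction = 0.587.

0.587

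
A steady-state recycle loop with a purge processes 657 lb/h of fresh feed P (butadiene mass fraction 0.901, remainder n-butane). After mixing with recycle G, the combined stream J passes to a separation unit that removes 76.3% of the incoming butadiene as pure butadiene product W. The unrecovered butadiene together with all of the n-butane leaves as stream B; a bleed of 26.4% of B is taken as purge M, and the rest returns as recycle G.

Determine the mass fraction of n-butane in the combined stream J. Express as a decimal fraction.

n-butane enters only via P and leaves only via the purge: 657×0.099 = 0.264×(n-butane in B), and the separation unit passes all n-butane, so n-butane in J = n-butane in B = 246.38 lb/h.
butadiene in J: m_A = 657×0.901 + (1−0.264)·(1−0.763)·m_A, so m_A = 591.96/0.8256 = 717.03 lb/h.
J = 717.03 + 246.38 = 963.4 lb/h.
n-butane fraction in J = 246.38/963.4 = 0.256.

0.256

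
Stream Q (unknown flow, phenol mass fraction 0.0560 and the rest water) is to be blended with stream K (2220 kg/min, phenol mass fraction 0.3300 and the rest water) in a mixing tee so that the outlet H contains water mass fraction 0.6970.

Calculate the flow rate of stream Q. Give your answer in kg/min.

242.7 kg/min

Let Q be the unknown flow. Total out = 2220 + Q.
water balance: 1487.4 + 0.944·Q = 0.697·(2220 + Q)
(0.944 − 0.697)·Q = 0.697×2220 − 1487.4 = 59.94
Q = 59.94 / 0.247 = 242.67 kg/min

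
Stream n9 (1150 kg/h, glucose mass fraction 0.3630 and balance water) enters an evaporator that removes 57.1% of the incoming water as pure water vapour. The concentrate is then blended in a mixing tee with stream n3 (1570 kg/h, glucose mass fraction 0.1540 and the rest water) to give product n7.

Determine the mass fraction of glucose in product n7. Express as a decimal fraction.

0.2864

Vapour removed = 0.571×0.637×1150 = 418.29 kg/h; concentrate = 731.71 kg/h.
glucose reaching the mixer = 417.45 (from concentrate) + 1570×0.154 = 659.23 kg/h.
Product flow = 731.71 + 1570 = 2301.7 kg/h; glucose fraction = 0.2864.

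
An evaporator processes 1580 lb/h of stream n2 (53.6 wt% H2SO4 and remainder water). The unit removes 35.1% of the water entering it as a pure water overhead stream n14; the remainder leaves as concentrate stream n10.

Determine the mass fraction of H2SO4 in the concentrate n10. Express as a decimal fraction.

H2SO4 is not removed: 1580×0.536 = 846.88 lb/h of H2SO4 enters n10.
water entering = 1580×0.464 = 733.12 lb/h; overhead removed = 0.351×733.12 = 257.33 lb/h.
Concentrate = 1580 − 257.33 = 1322.7 lb/h.
Mass fraction = 846.88/1322.7 = 0.640.

0.640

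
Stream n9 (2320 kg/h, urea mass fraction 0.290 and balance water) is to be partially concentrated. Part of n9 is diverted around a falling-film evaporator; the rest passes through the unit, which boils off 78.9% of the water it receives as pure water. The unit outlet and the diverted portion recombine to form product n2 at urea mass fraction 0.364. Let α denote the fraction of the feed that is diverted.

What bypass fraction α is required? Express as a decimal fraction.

All 2320×0.290 = 672.8 kg/h of urea reaches n2, so n2 = 672.8/0.364 = 1848.4 kg/h and vapour = 471.65 kg/h.
The evaporator receives (1−α)·2320 of feed at 0.710 water and removes 0.789 of that water:
0.789×0.710×(1−α)×2320 = 471.65
(1−α) = 471.65/1299.6 = 0.3629;  α = 0.6371.

0.637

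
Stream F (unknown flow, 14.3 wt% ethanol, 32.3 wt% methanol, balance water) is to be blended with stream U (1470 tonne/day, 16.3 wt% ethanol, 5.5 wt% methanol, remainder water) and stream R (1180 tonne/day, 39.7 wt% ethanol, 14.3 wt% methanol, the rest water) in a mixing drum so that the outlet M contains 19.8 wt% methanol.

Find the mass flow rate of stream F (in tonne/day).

Let F be the unknown flow. Total out = 2650 + F.
methanol balance: 249.59 + 0.323·F = 0.198·(2650 + F)
(0.323 − 0.198)·F = 0.198×2650 − 249.59 = 275.11
F = 275.11 / 0.125 = 2200.9 tonne/day

2201 tonne/day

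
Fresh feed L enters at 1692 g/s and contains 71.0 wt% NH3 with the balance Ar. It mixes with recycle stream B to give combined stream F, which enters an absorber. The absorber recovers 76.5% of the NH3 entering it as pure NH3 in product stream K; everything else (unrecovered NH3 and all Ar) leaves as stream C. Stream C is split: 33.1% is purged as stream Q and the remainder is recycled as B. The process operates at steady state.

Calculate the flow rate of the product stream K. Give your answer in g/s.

1090 g/s

NH3 in F: m_A = 1692×0.710 + (1−0.331)·(1−0.765)·m_A, so m_A = 1201.3/0.8428 = 1425.4 g/s.
Product K = 0.765×1425.4 = 1090.4 g/s.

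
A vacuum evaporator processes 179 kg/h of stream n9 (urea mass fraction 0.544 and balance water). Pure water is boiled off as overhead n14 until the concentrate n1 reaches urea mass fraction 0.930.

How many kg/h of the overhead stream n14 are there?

74.29 kg/h

urea is conserved: 179×0.544 = 97.376 kg/h all reports to the concentrate.
Concentrate = 97.376/(target fraction) = 104.71 kg/h.
Overhead = 179 − 104.71 = 74.295 kg/h.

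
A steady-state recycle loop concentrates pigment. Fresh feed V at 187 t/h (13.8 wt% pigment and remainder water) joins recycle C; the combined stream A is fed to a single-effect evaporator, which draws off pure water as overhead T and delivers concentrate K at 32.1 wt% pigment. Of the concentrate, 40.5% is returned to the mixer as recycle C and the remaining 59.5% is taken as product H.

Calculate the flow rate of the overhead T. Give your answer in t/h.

106.6 t/h

Overall pigment balance (none leaves overhead): pigment in fresh feed = pigment in product, i.e. 187×0.138 = (1−0.405)·K·0.321.
K = 25.806/(0.321×0.595) = 135.11 t/h.
Recycle C = 0.405×135.11 = 54.721 t/h.
Combined feed A = 187 + 54.721 = 241.72 t/h.
Overhead T = A − K = 241.72 − 135.11 = 106.61 t/h.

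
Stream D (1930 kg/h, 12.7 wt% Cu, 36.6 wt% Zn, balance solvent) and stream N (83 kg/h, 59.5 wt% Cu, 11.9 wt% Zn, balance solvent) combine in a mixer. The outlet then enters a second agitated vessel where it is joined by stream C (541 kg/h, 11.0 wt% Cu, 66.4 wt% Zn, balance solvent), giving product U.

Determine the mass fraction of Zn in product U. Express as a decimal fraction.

0.421

Overall, product flow = 2554 kg/h.
Zn in = 1930×0.366 + 83×0.119 + 541×0.664 = 1075.5 kg/h.
Zn fraction in U = 0.421.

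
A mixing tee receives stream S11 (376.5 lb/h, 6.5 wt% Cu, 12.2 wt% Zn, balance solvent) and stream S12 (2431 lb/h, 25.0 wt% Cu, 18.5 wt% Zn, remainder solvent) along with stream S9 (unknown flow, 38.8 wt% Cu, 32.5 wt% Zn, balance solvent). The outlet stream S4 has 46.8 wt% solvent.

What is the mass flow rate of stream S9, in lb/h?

Let S9 be the unknown flow. Total out = 2807.5 + S9.
solvent balance: 1679.6 + 0.287·S9 = 0.468·(2807.5 + S9)
(0.287 − 0.468)·S9 = 0.468×2807.5 − 1679.6 = -365.7
S9 = -365.7 / -0.181 = 2020.4 lb/h

2020 lb/h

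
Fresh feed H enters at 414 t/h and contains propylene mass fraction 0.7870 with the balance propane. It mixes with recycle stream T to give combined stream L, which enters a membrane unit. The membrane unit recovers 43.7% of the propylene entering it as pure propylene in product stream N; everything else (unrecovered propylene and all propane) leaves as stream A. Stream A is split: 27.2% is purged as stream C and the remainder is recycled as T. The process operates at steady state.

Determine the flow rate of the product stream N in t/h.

propylene in L: m_A = 414×0.787 + (1−0.272)·(1−0.437)·m_A, so m_A = 325.82/0.5901 = 552.11 t/h.
Product N = 0.437×552.11 = 241.27 t/h.

241.3 t/h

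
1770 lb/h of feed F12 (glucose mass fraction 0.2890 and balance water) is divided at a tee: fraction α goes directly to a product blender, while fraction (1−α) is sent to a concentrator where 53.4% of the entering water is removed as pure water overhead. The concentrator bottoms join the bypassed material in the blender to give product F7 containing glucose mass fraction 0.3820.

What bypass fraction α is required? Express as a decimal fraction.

0.359

All 1770×0.289 = 511.53 lb/h of glucose reaches F7, so F7 = 511.53/0.382 = 1339.1 lb/h and vapour = 430.92 lb/h.
The evaporator receives (1−α)·1770 of feed at 0.711 water and removes 0.534 of that water:
0.534×0.711×(1−α)×1770 = 430.92
(1−α) = 430.92/672.02 = 0.6412;  α = 0.3588.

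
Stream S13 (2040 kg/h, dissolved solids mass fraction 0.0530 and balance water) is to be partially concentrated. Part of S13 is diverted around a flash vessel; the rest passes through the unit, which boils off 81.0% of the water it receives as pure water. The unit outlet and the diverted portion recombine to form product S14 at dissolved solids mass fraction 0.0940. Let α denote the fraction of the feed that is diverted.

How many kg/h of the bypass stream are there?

880 kg/h

All 2040×0.053 = 108.12 kg/h of dissolved solids reaches S14, so S14 = 108.12/0.094 = 1150.2 kg/h and vapour = 889.79 kg/h.
The evaporator receives (1−α)·2040 of feed at 0.947 water and removes 0.810 of that water:
0.810×0.947×(1−α)×2040 = 889.79
(1−α) = 889.79/1564.8 = 0.5686;  α = 0.4314.
Bypass flow = 0.4314×2040 = 880.02 kg/h.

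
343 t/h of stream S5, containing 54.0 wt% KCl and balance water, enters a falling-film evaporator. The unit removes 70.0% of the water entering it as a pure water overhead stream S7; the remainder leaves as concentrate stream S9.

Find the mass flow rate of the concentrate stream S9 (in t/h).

water entering = 343×0.460 = 157.78 t/h; overhead removed = 0.700×157.78 = 110.45 t/h.
Concentrate = 343 − 110.45 = 232.55 t/h.

232.6 t/h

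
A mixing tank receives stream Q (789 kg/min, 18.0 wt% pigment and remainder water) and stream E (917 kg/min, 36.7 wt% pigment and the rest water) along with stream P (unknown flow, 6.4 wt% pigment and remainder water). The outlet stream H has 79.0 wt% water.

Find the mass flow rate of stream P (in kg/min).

Let P be the unknown flow. Total out = 1706 + P.
water balance: 1227.4 + 0.936·P = 0.790·(1706 + P)
(0.936 − 0.790)·P = 0.790×1706 − 1227.4 = 120.3
P = 120.3 / 0.146 = 823.97 kg/min

824 kg/min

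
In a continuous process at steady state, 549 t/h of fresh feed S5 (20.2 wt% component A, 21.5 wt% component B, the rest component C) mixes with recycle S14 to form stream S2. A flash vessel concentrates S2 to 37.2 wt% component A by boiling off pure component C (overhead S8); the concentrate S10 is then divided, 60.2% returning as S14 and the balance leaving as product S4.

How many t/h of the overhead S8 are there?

Overall component A balance (none leaves overhead): component A in fresh feed = component A in product, i.e. 549×0.202 = (1−0.602)·S10·0.372.
S10 = 110.9/(0.372×0.398) = 749.03 t/h.
Recycle S14 = 0.602×749.03 = 450.91 t/h.
Combined feed S2 = 549 + 450.91 = 999.91 t/h.
Overhead S8 = S2 − S10 = 999.91 − 749.03 = 250.89 t/h.

250.9 t/h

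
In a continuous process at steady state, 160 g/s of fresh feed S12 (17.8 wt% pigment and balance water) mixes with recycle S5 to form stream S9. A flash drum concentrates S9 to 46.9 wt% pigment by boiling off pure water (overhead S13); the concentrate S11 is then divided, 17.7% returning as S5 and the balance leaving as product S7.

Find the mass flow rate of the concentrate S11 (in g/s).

73.78 g/s

Overall pigment balance (none leaves overhead): pigment in fresh feed = pigment in product, i.e. 160×0.178 = (1−0.177)·S11·0.469.
S11 = 28.48/(0.469×0.823) = 73.785 g/s.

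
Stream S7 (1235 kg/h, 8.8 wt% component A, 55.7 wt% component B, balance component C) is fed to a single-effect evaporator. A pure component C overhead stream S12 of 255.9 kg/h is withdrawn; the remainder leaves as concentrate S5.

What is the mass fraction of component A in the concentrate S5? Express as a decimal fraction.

0.1110

component A is not removed: 1235×0.088 = 108.68 kg/h of component A enters S5.
Concentrate = 1235 − 255.9 = 979.1 kg/h.
Mass fraction = 108.68/979.1 = 0.1110.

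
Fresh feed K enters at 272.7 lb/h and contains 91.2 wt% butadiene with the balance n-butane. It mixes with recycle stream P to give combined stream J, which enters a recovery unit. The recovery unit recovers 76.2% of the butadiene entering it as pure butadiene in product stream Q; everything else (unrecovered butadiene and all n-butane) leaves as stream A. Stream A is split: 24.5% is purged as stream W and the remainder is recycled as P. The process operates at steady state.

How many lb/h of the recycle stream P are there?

n-butane enters only via K and leaves only via the purge: 272.7×0.088 = 0.245×(n-butane in A), and the recovery unit passes all n-butane, so n-butane in J = n-butane in A = 97.949 lb/h.
butadiene in J: m_A = 272.7×0.912 + (1−0.245)·(1−0.762)·m_A, so m_A = 248.7/0.8203 = 303.18 lb/h.
A = (1−0.762)×303.18 + 97.949 = 170.11 lb/h.
Recycle P = (1−0.245)×170.11 = 128.43 lb/h.

128.4 lb/h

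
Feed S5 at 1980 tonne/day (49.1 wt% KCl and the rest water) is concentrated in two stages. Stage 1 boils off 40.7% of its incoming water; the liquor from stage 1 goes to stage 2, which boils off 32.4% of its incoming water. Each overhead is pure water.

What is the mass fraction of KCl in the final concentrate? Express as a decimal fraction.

0.7064

water in feed = 1980×0.509 = 1007.8 tonne/day.
After stage 1: water left = (1−0.407)×1007.8 = 597.64; stream total = 1569.8 tonne/day.
After stage 2: water left = (1−0.324)×597.64 = 404; final concentrate = 1376.2 tonne/day.
KCl fraction = 972.18/1376.2 = 0.7064.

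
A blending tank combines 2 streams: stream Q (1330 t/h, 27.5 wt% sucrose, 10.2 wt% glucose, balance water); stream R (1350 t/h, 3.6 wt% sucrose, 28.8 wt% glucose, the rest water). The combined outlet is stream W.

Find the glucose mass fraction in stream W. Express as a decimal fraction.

Total flow out = 1330 + 1350 = 2680 t/h.
glucose in = 1330×0.102 + 1350×0.288 = 524.46 t/h.
glucose mass fraction in W = 524.46/2680 = 0.1957.

0.1957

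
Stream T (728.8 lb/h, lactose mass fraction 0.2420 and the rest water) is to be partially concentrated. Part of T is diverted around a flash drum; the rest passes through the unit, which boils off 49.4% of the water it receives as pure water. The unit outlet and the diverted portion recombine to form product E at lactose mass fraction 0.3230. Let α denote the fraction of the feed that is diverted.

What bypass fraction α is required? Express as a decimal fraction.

All 728.8×0.242 = 176.37 lb/h of lactose reaches E, so E = 176.37/0.323 = 546.04 lb/h and vapour = 182.76 lb/h.
The evaporator receives (1−α)·728.8 of feed at 0.758 water and removes 0.494 of that water:
0.494×0.758×(1−α)×728.8 = 182.76
(1−α) = 182.76/272.9 = 0.6697;  α = 0.3303.

0.330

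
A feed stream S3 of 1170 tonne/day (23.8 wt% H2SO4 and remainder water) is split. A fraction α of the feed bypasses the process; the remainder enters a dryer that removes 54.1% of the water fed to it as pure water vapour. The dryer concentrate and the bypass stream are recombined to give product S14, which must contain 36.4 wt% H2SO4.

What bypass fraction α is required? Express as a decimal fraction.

0.160

All 1170×0.238 = 278.46 tonne/day of H2SO4 reaches S14, so S14 = 278.46/0.364 = 765 tonne/day and vapour = 405 tonne/day.
The evaporator receives (1−α)·1170 of feed at 0.762 water and removes 0.541 of that water:
0.541×0.762×(1−α)×1170 = 405
(1−α) = 405/482.32 = 0.8397;  α = 0.1603.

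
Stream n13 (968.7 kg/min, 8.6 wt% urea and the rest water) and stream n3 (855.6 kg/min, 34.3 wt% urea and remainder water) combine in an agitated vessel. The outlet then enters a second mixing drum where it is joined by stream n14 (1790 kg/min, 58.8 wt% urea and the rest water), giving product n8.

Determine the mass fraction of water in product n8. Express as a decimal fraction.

0.605

Overall, product flow = 3614.3 kg/min.
water in = 968.7×0.914 + 855.6×0.657 + 1790×0.412 = 2185 kg/min.
water fraction in n8 = 0.605.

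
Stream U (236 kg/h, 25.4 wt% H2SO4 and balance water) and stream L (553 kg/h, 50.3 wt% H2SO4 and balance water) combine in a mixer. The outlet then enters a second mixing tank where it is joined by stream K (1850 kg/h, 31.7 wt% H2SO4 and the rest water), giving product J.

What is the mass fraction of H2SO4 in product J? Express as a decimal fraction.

0.350

Overall, product flow = 2639 kg/h.
H2SO4 in = 236×0.254 + 553×0.503 + 1850×0.317 = 924.55 kg/h.
H2SO4 fraction in J = 0.350.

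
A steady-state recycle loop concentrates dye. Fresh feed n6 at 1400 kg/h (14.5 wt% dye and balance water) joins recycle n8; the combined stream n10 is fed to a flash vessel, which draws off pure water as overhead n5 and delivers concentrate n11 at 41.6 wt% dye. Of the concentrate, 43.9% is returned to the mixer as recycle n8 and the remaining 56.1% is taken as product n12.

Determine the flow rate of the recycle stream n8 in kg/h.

Overall dye balance (none leaves overhead): dye in fresh feed = dye in product, i.e. 1400×0.145 = (1−0.439)·n11·0.416.
n11 = 203/(0.416×0.561) = 869.84 kg/h.
Recycle n8 = 0.439×869.84 = 381.86 kg/h.

381.9 kg/h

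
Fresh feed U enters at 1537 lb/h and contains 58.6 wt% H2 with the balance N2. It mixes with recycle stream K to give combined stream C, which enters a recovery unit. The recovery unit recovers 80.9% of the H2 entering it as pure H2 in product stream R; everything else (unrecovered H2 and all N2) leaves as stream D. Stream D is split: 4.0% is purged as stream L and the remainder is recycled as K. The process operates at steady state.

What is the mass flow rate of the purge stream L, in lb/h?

N2 enters only via U and leaves only via the purge: 1537×0.414 = 0.040×(N2 in D), and the recovery unit passes all N2, so N2 in C = N2 in D = 15908 lb/h.
H2 in C: m_A = 1537×0.586 + (1−0.040)·(1−0.809)·m_A, so m_A = 900.68/0.8166 = 1102.9 lb/h.
D = (1−0.809)×1102.9 + 15908 = 16119 lb/h.
Purge L = 0.040×16119 = 644.74 lb/h.

644.7 lb/h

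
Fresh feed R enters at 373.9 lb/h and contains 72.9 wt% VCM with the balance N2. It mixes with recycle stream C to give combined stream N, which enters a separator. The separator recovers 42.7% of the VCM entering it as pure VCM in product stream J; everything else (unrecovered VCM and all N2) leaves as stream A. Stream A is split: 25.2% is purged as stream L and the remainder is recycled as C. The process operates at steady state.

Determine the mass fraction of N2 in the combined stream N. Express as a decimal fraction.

0.457

N2 enters only via R and leaves only via the purge: 373.9×0.271 = 0.252×(N2 in A), and the separator passes all N2, so N2 in N = N2 in A = 402.09 lb/h.
VCM in N: m_A = 373.9×0.729 + (1−0.252)·(1−0.427)·m_A, so m_A = 272.57/0.5714 = 477.03 lb/h.
N = 477.03 + 402.09 = 879.12 lb/h.
N2 fraction in N = 402.09/879.12 = 0.457.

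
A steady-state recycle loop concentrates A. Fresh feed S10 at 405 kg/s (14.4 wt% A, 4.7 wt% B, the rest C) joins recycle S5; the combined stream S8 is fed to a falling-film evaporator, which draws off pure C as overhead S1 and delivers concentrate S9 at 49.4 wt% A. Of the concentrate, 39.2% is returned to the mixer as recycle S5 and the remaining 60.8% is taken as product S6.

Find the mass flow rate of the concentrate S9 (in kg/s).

Overall A balance (none leaves overhead): A in fresh feed = A in product, i.e. 405×0.144 = (1−0.392)·S9·0.494.
S9 = 58.32/(0.494×0.608) = 194.17 kg/s.

194.2 kg/s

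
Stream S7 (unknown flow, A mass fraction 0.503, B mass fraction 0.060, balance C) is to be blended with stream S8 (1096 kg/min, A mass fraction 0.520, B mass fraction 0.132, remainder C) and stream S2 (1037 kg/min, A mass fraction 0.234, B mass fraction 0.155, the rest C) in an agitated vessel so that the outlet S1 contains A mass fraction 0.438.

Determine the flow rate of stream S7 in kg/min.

Let S7 be the unknown flow. Total out = 2133 + S7.
A balance: 812.58 + 0.503·S7 = 0.438·(2133 + S7)
(0.503 − 0.438)·S7 = 0.438×2133 − 812.58 = 121.68
S7 = 121.68 / 0.065 = 1871.9 kg/min

1872 kg/min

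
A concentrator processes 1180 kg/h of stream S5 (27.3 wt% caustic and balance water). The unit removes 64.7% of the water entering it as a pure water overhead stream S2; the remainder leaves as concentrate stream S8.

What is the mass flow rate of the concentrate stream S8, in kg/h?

water entering = 1180×0.727 = 857.86 kg/h; overhead removed = 0.647×857.86 = 555.04 kg/h.
Concentrate = 1180 − 555.04 = 624.96 kg/h.

625 kg/h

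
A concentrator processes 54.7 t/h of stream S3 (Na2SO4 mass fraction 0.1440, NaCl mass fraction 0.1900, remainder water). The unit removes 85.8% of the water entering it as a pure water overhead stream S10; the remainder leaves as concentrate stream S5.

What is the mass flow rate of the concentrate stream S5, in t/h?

water entering = 54.7×0.666 = 36.43 t/h; overhead removed = 0.858×36.43 = 31.257 t/h.
Concentrate = 54.7 − 31.257 = 23.443 t/h.

23.44 t/h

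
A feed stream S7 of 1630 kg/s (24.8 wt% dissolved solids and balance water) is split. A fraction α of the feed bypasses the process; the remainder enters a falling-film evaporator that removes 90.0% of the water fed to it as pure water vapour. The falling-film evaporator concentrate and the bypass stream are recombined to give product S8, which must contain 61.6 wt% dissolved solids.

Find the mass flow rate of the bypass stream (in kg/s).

191.2 kg/s

All 1630×0.248 = 404.24 kg/s of dissolved solids reaches S8, so S8 = 404.24/0.616 = 656.23 kg/s and vapour = 973.77 kg/s.
The evaporator receives (1−α)·1630 of feed at 0.752 water and removes 0.900 of that water:
0.900×0.752×(1−α)×1630 = 973.77
(1−α) = 973.77/1103.2 = 0.8827;  α = 0.1173.
Bypass flow = 0.1173×1630 = 191.22 kg/s.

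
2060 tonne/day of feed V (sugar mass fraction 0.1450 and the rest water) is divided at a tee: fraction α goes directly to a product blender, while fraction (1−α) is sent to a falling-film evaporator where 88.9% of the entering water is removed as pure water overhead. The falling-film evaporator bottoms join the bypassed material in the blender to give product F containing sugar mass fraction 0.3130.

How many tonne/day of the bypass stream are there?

605.3 tonne/day

All 2060×0.145 = 298.7 tonne/day of sugar reaches F, so F = 298.7/0.313 = 954.31 tonne/day and vapour = 1105.7 tonne/day.
The evaporator receives (1−α)·2060 of feed at 0.855 water and removes 0.889 of that water:
0.889×0.855×(1−α)×2060 = 1105.7
(1−α) = 1105.7/1565.8 = 0.7062;  α = 0.2938.
Bypass flow = 0.2938×2060 = 605.33 tonne/day.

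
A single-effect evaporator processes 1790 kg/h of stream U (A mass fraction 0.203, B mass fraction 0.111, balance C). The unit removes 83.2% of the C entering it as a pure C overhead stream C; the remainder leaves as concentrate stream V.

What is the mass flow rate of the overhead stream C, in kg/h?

C entering = 1790×0.686 = 1227.9 kg/h; overhead removed = 0.832×1227.9 = 1021.6 kg/h.

1022 kg/h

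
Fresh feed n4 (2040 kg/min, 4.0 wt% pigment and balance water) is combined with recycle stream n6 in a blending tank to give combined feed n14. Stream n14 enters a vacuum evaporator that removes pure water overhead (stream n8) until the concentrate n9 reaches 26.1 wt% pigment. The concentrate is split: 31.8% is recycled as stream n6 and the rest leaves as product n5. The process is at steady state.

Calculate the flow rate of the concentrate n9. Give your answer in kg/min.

Overall pigment balance (none leaves overhead): pigment in fresh feed = pigment in product, i.e. 2040×0.040 = (1−0.318)·n9·0.261.
n9 = 81.6/(0.261×0.682) = 458.42 kg/min.

458.4 kg/min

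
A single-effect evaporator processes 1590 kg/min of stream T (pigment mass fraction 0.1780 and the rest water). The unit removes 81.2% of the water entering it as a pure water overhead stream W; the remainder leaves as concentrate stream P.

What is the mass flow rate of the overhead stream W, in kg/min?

water entering = 1590×0.822 = 1307 kg/min; overhead removed = 0.812×1307 = 1061.3 kg/min.

1061 kg/min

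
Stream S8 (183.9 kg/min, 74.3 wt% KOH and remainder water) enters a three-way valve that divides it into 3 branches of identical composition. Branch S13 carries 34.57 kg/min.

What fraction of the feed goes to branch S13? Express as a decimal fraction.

Fraction to S13 = 34.57/183.9 = 0.1880.

0.188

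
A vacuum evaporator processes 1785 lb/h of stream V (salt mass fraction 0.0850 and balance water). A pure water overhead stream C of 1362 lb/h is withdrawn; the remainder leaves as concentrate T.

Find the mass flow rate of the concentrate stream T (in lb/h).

Concentrate = 1785 − 1362 = 423 lb/h.

423 lb/h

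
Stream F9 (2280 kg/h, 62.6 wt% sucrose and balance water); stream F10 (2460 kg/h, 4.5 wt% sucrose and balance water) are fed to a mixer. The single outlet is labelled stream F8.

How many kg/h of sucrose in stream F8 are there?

1538 kg/h

sucrose out = sucrose in = 2280×0.626 + 2460×0.045 = 1538 kg/h.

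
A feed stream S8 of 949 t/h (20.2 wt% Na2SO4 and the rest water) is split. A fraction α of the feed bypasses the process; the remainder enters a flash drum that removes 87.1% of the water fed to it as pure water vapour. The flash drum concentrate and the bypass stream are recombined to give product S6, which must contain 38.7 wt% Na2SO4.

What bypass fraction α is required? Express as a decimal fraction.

0.312

All 949×0.202 = 191.7 t/h of Na2SO4 reaches S6, so S6 = 191.7/0.387 = 495.34 t/h and vapour = 453.66 t/h.
The evaporator receives (1−α)·949 of feed at 0.798 water and removes 0.871 of that water:
0.871×0.798×(1−α)×949 = 453.66
(1−α) = 453.66/659.61 = 0.6878;  α = 0.3122.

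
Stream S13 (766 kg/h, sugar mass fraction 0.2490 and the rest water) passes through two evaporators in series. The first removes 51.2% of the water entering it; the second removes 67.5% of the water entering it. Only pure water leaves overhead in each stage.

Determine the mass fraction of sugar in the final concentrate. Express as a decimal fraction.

water in feed = 766×0.751 = 575.27 kg/h.
After stage 1: water left = (1−0.512)×575.27 = 280.73; stream total = 471.46 kg/h.
After stage 2: water left = (1−0.675)×280.73 = 91.237; final concentrate = 281.97 kg/h.
sugar fraction = 190.73/281.97 = 0.6764.

0.6764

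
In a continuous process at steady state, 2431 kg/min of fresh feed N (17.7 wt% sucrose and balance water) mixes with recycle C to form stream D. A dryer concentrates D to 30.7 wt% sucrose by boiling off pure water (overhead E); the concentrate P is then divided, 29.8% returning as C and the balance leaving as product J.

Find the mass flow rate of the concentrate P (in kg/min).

Overall sucrose balance (none leaves overhead): sucrose in fresh feed = sucrose in product, i.e. 2431×0.177 = (1−0.298)·P·0.307.
P = 430.29/(0.307×0.702) = 1996.6 kg/min.

1997 kg/min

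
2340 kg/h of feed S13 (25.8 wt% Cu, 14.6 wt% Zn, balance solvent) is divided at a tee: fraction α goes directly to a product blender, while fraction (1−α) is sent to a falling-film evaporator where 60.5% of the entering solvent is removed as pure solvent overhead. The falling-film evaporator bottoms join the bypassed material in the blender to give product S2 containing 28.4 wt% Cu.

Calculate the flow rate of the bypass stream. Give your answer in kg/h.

1746 kg/h

All 2340×0.258 = 603.72 kg/h of Cu reaches S2, so S2 = 603.72/0.284 = 2125.8 kg/h and vapour = 214.23 kg/h.
The evaporator receives (1−α)·2340 of feed at 0.596 solvent and removes 0.605 of that solvent:
0.605×0.596×(1−α)×2340 = 214.23
(1−α) = 214.23/843.76 = 0.2539;  α = 0.7461.
Bypass flow = 0.7461×2340 = 1745.9 kg/h.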